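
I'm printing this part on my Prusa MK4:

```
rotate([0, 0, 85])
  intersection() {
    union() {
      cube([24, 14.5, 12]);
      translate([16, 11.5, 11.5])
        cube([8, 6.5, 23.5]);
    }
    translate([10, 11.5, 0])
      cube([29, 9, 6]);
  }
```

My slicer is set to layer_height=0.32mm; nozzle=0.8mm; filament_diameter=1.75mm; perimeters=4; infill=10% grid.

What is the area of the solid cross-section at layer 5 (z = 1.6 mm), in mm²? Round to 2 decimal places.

42.00 mm²

At z = 1.6 mm: the cube (footprint 24×14.5) is included at this height (area 348.00 mm²); the cube at (16, 11.5) does not reach this height (z outside [11.5, 35]); Merging all regions: only the 24×14.5 cube is present, so the union is just that shape — area = 348.00 mm²; the cube at (10, 11.5) (footprint 29×9) is included at this height (area 261.00 mm²); Taking the intersection: the 29×9 cube at (10, 11.5) partially overlaps the result so far; clipping to the common part keeps 42.00 mm² — area = 42.00 mm²; (whole slice rotated 85° about Z — lengths, areas and connectivity unchanged). Overall, the cross-section is a single solid region. Net area = 42.00 mm².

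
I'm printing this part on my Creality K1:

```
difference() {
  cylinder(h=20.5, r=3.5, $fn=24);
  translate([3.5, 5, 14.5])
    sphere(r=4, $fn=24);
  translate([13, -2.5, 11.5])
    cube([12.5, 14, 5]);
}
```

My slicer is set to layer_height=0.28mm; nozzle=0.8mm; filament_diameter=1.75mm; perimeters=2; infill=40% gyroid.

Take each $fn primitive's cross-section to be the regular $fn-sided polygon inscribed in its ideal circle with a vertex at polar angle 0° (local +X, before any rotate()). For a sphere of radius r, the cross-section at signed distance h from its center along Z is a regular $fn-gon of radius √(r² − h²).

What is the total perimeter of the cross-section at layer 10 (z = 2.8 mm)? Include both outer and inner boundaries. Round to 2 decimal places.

21.93 mm

At z = 2.8 mm: the cylinder: section is a regular 24-gon, circumradius r=3.5 (perimeter = 2·24·3.500·sin(180°/24) = 21.93 mm); the sphere at (3.5, 5) is absent (|z−center|=11.700 > r=4); the cube at (13, -2.5) does not reach this height (z outside [11.5, 16.5]); After the difference (first − rest): none of the subtracted shapes is present at this height, so the r=3.5 cylinder is unchanged — boundary = 21.93 mm. Overall, the cross-section is a single solid region. Total boundary length (outer) = 21.93 mm.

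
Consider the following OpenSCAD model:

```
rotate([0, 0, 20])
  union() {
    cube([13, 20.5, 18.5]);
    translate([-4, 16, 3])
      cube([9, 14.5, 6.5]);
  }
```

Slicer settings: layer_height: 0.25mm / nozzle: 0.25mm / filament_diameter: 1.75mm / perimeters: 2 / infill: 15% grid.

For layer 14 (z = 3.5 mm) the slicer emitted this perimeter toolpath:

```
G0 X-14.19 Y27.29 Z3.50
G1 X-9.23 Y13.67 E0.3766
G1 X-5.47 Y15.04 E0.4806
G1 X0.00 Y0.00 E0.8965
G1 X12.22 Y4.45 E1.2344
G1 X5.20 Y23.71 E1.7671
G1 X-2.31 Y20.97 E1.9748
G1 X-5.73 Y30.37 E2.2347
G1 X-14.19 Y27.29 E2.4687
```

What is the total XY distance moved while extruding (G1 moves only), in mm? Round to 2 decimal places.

95.01 mm

Sum the Euclidean lengths of each G1 segment: total = 95.01 mm.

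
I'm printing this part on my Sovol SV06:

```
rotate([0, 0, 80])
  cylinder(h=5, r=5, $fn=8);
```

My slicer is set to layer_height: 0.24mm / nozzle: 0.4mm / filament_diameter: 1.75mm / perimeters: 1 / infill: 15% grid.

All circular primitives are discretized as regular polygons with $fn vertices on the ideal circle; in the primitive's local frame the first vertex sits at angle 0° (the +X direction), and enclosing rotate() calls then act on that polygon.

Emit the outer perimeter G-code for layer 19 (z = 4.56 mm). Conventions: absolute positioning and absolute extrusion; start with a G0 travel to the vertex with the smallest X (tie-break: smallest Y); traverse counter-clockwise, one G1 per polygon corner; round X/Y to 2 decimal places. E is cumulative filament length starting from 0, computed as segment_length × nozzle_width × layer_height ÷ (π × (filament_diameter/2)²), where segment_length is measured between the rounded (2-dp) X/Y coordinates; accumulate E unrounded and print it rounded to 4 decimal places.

G0 X-4.92 Y0.87 Z4.56
G1 X-4.10 Y-2.87 E0.1528
G1 X-0.87 Y-4.92 E0.3055
G1 X2.87 Y-4.10 E0.4583
G1 X4.92 Y-0.87 E0.6110
G1 X4.10 Y2.87 E0.7638
G1 X0.87 Y4.92 E0.9165
G1 X-2.87 Y4.10 E1.0693
G1 X-4.92 Y0.87 E1.2220

At z = 4.56 mm: the r=5 cylinder contributes a regular 8-gon of circumradius 5; (rotated 80° about Z; rotation is an isometry so areas/perimeters/island counts are preserved). The outline is a single polygon with 8 vertices. Extrusion per mm of travel: 0.4 × 0.24 / (π × 0.875²) = 0.039912. Accumulating E over each segment gives final E = 1.2220.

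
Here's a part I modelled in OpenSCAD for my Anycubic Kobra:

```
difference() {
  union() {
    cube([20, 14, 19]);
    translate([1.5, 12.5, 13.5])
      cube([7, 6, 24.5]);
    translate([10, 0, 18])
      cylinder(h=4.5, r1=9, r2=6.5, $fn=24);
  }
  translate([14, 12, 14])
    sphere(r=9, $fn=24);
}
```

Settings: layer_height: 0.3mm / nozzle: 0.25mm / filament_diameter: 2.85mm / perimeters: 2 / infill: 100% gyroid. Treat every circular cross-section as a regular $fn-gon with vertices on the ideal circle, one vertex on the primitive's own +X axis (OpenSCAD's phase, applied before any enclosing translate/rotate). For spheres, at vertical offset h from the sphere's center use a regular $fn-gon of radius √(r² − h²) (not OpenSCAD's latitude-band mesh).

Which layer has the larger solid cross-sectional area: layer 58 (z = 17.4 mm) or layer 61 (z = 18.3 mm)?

Layer 58 (z = 17.4): the cube (footprint 20×14) is included at this height (area 280.00 mm²); the cube at (1.5, 12.5) is present — its section is the full 7×6 rectangle (area 42.00 mm²); the cone at (10, 0) is not intersected at this z (z outside [18, 22.5]); Taking the union: the regions partially overlap — summed areas 322.00 mm² minus the doubly-counted overlap 10.50 mm² gives 311.50 mm² — area = 311.50 mm²; the r=9 sphere at (14, 12) slices to a regular 24-gon of circumradius 8.333 (√(r²−h²) with h=3.4 from center) (area = (24/2)·8.333²·sin(360°/24) = 215.67 mm²); Subtracting the remaining from the first: starting from that combined region (311.50 mm²), the r=9 sphere at (14, 12) partially overlaps it — only the 133.83 mm² overlap (of its 215.67 mm²) is removed, clipping the outline — area = 177.67 mm². So its area = 177.67 mm². Layer 61 (z = 18.3): the 20×14 cube contributes its full rectangle (area 280.00 mm²); the cube at (1.5, 12.5) is present — its section is the full 7×6 rectangle (area 42.00 mm²); the cone at (10, 0): at t=0.067 of its height the radius interpolates to r₁+(r₂−r₁)t = 8.833, giving a regular 24-gon of that circumradius (area = (24/2)·8.833²·sin(360°/24) = 242.34 mm²); Merging all regions: the regions partially overlap — summed areas 564.34 mm² minus the doubly-counted overlap 131.67 mm² gives 432.67 mm² — area = 432.67 mm²; the r=9 sphere at (14, 12) contributes a regular 24-gon of circumradius √(9²−4.3²) = 7.906 (area = (24/2)·7.906²·sin(360°/24) = 194.15 mm²); After the difference (first − rest): starting from the result so far (432.67 mm²), the r=9 sphere at (14, 12) partially overlaps it — only the 122.76 mm² overlap (of its 194.15 mm²) is removed, clipping the outline — area = 309.91 mm². So its area = 309.91 mm². Layer 61 is larger (309.91 vs 177.67 mm²).

layer 61 (z = 18.3 mm)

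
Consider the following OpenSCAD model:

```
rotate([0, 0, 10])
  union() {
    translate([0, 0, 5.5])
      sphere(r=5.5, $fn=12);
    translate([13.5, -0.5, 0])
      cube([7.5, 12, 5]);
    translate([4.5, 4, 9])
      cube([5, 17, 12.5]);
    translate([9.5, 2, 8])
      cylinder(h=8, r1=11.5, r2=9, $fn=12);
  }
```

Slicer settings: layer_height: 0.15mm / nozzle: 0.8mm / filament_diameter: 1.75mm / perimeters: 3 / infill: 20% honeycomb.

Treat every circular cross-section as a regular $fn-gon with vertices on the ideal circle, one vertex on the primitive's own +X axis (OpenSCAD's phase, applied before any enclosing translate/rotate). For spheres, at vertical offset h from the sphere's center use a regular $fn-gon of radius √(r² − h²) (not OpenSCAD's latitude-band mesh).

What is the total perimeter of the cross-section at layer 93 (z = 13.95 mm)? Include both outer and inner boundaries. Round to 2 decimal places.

At z = 13.95 mm: the sphere is absent (|z−center|=8.450 > r=5.5); the cube at (13.5, -0.5) is not intersected at this z (z outside [0, 5]); the cube at (4.5, 4) (footprint 5×17) is included at this height (perimeter 44.00 mm); the cone at (9.5, 2) contributes a regular 12-gon of circumradius 9.641 (interpolated between r1=11.5 and r2=9 at t=0.744) (perimeter = 2·12·9.641·sin(180°/12) = 59.88 mm); Taking the union: the regions partially overlap (shared area 34.84 mm²), so the edge portions inside another operand are dropped and the merged outline is re-measured after clipping — boundary = 79.83 mm; (whole slice rotated 10° about Z — lengths, areas and connectivity unchanged). Overall, the cross-section is a single solid region. Total boundary length (outer) = 79.83 mm.

79.83 mm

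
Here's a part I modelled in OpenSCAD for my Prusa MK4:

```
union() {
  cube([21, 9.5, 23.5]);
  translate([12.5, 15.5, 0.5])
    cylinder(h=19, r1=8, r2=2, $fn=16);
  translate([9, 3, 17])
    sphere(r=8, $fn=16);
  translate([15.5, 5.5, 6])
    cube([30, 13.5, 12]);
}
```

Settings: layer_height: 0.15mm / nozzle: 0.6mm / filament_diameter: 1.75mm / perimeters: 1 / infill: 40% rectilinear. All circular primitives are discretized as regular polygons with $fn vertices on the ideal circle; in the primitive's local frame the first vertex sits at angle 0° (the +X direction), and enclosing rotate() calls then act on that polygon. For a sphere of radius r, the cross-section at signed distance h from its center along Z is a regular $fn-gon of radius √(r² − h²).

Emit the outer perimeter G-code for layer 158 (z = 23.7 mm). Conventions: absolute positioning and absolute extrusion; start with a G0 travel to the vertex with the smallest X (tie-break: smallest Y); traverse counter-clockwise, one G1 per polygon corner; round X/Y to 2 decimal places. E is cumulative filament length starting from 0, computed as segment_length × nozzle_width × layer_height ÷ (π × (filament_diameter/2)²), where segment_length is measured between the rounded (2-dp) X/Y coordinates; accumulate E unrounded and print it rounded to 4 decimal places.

G0 X4.63 Y3.00 Z23.70
G1 X4.96 Y1.33 E0.0637
G1 X5.91 Y-0.09 E0.1276
G1 X7.33 Y-1.04 E0.1916
G1 X9.00 Y-1.37 E0.2552
G1 X10.67 Y-1.04 E0.3189
G1 X12.09 Y-0.09 E0.3829
G1 X13.04 Y1.33 E0.4468
G1 X13.37 Y3.00 E0.5105
G1 X13.04 Y4.67 E0.5742
G1 X12.09 Y6.09 E0.6381
G1 X10.67 Y7.04 E0.7020
G1 X9.00 Y7.37 E0.7657
G1 X7.33 Y7.04 E0.8294
G1 X5.91 Y6.09 E0.8934
G1 X4.96 Y4.67 E0.9573
G1 X4.63 Y3.00 E1.0210

At z = 23.7 mm: the cube is absent (z outside [0, 23.5]); the cone at (12.5, 15.5) is absent (z outside [0.5, 19.5]); the sphere at (9, 3): section is a regular 16-gon, circumradius = √(r²−h²) = √(8²−6.7²) = 4.371; the cube at (15.5, 5.5) does not reach this height (z outside [6, 18]); Taking the union: only the r=8 sphere at (9, 3) is present, so the union is just that shape — 1 connected region. The outline is a single polygon with 16 vertices. Extrusion per mm of travel: 0.6 × 0.15 / (π × 0.875²) = 0.037418. Accumulating E over each segment gives final E = 1.0210.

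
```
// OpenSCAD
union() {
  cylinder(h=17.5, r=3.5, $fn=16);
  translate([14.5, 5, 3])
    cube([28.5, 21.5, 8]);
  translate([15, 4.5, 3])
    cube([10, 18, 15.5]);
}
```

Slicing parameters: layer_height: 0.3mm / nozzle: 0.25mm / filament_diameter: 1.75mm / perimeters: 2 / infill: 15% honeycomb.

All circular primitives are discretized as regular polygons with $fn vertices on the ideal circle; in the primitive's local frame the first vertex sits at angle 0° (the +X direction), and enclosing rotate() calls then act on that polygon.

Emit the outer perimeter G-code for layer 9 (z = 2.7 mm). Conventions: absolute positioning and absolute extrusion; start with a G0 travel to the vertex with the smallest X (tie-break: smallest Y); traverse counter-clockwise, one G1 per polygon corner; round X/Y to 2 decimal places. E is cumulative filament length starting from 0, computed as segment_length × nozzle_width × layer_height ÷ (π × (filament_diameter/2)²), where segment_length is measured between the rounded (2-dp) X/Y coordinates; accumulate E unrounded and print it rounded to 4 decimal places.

At z = 2.7 mm: the cylinder: section is a regular 16-gon, circumradius r=3.5; the cube at (14.5, 5) does not reach this height (z outside [3, 11]); the cube at (15, 4.5) is absent (z outside [3, 18.5]); Merging all regions: only the r=3.5 cylinder is present, so the union is just that shape — 1 connected region. The outline is a single polygon with 16 vertices. Extrusion per mm of travel: 0.25 × 0.3 / (π × 0.875²) = 0.031181. Accumulating E over each segment gives final E = 0.6807.

G0 X-3.50 Y0.00 Z2.70
G1 X-3.23 Y-1.34 E0.0426
G1 X-2.47 Y-2.47 E0.0851
G1 X-1.34 Y-3.23 E0.1275
G1 X0.00 Y-3.50 E0.1702
G1 X1.34 Y-3.23 E0.2128
G1 X2.47 Y-2.47 E0.2553
G1 X3.23 Y-1.34 E0.2977
G1 X3.50 Y0.00 E0.3403
G1 X3.23 Y1.34 E0.3830
G1 X2.47 Y2.47 E0.4254
G1 X1.34 Y3.23 E0.4679
G1 X0.00 Y3.50 E0.5105
G1 X-1.34 Y3.23 E0.5531
G1 X-2.47 Y2.47 E0.5956
G1 X-3.23 Y1.34 E0.6381
G1 X-3.50 Y0.00 E0.6807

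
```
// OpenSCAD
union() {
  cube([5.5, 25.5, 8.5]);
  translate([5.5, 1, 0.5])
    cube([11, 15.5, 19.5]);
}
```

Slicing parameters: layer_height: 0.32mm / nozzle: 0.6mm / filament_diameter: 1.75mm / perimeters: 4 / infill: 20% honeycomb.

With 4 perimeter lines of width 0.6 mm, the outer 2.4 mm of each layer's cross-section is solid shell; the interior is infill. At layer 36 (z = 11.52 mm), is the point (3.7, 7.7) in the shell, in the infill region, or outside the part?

At z = 11.52 mm: the cube does not reach this height (z outside [0, 8.5]); the cube at (5.5, 1) (footprint 11×15.5) is included at this height; Taking the union: only the 11×15.5 cube at (5.5, 1) is present, so the union is just that shape — 1 connected region. Overall, the cross-section is a single solid region. The nearest boundary edge runs (5.50, 16.50)→(5.50, 1.00); distance from the point to it = 1.80 mm. The point is not inside any of the regions above, so it lies outside the cross-section (1.80 mm from the nearest boundary).

outside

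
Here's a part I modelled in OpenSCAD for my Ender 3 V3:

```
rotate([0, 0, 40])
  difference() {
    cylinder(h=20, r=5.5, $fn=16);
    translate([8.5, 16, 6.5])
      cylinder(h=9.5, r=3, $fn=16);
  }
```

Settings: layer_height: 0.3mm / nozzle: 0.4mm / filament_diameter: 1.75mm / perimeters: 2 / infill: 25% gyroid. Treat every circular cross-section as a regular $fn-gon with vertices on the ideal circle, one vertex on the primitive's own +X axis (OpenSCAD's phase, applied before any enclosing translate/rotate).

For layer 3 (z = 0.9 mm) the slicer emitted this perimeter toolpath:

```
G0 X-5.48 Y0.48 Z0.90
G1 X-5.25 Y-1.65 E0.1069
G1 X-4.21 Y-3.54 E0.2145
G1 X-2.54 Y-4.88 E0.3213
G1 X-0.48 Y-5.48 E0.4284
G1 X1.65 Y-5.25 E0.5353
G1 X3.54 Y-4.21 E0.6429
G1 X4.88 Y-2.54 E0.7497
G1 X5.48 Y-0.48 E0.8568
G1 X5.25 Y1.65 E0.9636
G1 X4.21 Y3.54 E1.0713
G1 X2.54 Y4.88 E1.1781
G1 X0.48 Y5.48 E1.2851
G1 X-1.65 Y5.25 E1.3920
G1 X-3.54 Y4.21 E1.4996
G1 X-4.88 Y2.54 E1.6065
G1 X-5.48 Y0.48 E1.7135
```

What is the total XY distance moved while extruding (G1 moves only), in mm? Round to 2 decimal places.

Sum the Euclidean lengths of each G1 segment: total = 34.35 mm.

34.35 mm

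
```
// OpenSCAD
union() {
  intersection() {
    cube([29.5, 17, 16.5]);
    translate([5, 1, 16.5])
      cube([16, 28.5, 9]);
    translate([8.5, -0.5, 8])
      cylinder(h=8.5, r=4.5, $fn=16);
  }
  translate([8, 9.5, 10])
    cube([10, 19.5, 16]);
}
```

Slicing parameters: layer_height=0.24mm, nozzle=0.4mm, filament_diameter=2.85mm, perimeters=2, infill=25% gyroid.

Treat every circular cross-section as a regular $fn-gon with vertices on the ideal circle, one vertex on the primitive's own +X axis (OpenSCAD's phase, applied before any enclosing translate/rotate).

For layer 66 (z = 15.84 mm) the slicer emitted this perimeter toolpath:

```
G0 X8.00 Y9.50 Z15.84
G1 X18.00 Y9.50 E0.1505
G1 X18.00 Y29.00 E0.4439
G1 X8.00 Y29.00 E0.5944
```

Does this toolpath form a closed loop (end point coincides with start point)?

Start point (G0): (8.00, 9.50). End point (last G1): the path does not return to the start — open.

no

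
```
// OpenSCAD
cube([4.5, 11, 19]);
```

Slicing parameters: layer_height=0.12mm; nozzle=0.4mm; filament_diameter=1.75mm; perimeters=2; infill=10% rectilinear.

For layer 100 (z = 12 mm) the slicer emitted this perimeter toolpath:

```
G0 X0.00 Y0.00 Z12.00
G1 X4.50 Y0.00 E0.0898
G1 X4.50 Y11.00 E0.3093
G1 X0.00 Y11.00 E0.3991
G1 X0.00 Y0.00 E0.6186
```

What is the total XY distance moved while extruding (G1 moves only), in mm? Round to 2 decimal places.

Sum the Euclidean lengths of each G1 segment: total = 31.00 mm.

31.00 mm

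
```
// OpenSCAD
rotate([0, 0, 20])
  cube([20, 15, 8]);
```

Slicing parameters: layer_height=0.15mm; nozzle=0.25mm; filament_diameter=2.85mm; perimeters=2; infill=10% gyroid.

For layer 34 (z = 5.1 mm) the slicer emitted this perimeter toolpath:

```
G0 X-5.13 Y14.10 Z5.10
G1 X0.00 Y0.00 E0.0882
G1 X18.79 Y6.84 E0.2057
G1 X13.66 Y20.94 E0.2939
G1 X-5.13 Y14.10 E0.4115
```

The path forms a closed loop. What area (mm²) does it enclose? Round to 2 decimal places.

300.03 mm²

Apply the shoelace formula to the sequence of (X, Y) vertices; enclosed area = 300.03 mm².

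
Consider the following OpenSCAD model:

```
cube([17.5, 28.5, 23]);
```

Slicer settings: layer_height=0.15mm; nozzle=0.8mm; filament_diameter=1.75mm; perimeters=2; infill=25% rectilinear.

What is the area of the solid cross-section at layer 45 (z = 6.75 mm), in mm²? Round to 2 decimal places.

At z = 6.75 mm: the 17.5×28.5 cube contributes its full rectangle (area 498.75 mm²). Overall, the cross-section is a single solid region. Net area = 498.75 mm².

498.75 mm²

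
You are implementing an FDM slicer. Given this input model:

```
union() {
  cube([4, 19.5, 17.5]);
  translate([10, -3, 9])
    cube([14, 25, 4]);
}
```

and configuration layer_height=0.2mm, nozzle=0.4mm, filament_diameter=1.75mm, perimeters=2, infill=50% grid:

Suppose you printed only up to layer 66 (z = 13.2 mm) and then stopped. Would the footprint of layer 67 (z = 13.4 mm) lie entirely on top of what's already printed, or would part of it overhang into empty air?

Compare the two slices. At z = 13.2: the 4×19.5 cube contributes its full rectangle (area 78.00 mm²); the cube at (10, -3) is absent (z outside [9, 13]); Merging all regions: only the 4×19.5 cube is present, so the union is just that shape — area = 78.00 mm². At z = 13.4: the 4×19.5 cube contributes its full rectangle (area 78.00 mm²); the cube at (10, -3) is not intersected at this z (z outside [9, 13]); Taking the union: only the 4×19.5 cube is present, so the union is just that shape — area = 78.00 mm². Checking containment: the cross-section at z = 13.4 is a subset of the cross-section at z = 13.2.

entirely on top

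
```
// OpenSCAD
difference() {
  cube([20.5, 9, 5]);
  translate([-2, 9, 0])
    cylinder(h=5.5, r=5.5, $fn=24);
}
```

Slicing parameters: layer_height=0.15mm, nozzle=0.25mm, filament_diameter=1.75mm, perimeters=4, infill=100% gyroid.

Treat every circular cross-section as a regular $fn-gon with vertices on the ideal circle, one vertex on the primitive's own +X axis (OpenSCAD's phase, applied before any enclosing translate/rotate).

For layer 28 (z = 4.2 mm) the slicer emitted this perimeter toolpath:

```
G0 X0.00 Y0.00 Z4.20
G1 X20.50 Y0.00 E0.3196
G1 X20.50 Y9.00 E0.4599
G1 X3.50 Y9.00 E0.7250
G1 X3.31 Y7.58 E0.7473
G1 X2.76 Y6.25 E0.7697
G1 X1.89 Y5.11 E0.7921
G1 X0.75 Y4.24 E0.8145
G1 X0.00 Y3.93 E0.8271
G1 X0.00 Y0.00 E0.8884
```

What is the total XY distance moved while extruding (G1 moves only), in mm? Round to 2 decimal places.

Sum the Euclidean lengths of each G1 segment: total = 56.98 mm.

56.98 mm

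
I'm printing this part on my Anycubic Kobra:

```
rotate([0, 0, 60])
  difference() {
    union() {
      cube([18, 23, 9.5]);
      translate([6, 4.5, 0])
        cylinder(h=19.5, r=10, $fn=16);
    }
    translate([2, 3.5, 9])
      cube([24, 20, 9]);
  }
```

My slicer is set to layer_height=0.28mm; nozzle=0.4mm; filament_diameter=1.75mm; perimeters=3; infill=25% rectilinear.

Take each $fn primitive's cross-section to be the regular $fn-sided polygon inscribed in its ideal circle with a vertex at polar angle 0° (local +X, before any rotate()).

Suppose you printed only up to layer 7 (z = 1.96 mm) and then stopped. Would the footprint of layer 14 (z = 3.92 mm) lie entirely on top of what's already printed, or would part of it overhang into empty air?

Compare the two slices. At z = 1.96: the cube (footprint 18×23) is included at this height (area 414.00 mm²); the cylinder at (6, 4.5): section is a regular 16-gon, circumradius r=10 (area = (16/2)·10.000²·sin(360°/16) = 306.15 mm²); Merging all regions: the regions partially overlap — summed areas 720.15 mm² minus the doubly-counted overlap 201.73 mm² gives 518.42 mm² — area = 518.42 mm²; the cube at (2, 3.5) is absent (z outside [9, 18]); Taking the first minus the rest: none of the subtracted shapes is present at this height, so that combined region is unchanged — area = 518.42 mm²; (whole slice rotated 60° about Z — lengths, areas and connectivity unchanged). At z = 3.92: the 18×23 cube contributes its full rectangle (area 414.00 mm²); the r=10 cylinder at (6, 4.5) gives a regular 16-gon of circumradius 10 (constant along its height) (area = (16/2)·10.000²·sin(360°/16) = 306.15 mm²); Combining (union): the regions partially overlap — summed areas 720.15 mm² minus the doubly-counted overlap 201.73 mm² gives 518.42 mm² — area = 518.42 mm²; the cube at (2, 3.5) does not reach this height (z outside [9, 18]); After the difference (first − rest): none of the subtracted shapes is present at this height, so that combined region is unchanged — area = 518.42 mm²; (whole slice rotated 60° about Z — lengths, areas and connectivity unchanged). Checking containment: the cross-section at z = 3.92 is a subset of the cross-section at z = 1.96.

entirely on top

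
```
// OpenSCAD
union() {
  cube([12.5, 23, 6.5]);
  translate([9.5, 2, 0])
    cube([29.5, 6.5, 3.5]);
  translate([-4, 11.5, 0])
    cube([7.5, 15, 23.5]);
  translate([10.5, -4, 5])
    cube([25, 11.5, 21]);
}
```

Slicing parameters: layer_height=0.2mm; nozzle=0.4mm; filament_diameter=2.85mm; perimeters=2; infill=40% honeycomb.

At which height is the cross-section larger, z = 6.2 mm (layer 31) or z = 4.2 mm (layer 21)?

Layer 31 (z = 6.2): the 12.5×23 cube contributes its full rectangle (area 287.50 mm²); the cube at (9.5, 2) is not intersected at this z (z outside [0, 3.5]); the cube at (-4, 11.5) (footprint 7.5×15) is included at this height (area 112.50 mm²); the cube at (10.5, -4) (footprint 25×11.5) is included at this height (area 287.50 mm²); Combining (union): the regions partially overlap — summed areas 687.50 mm² minus the doubly-counted overlap 55.25 mm² gives 632.25 mm² — area = 632.25 mm². So its area = 632.25 mm². Layer 21 (z = 4.2): the cube is present — its section is the full 12.5×23 rectangle (area 287.50 mm²); the cube at (9.5, 2) is not intersected at this z (z outside [0, 3.5]); the cube at (-4, 11.5) (footprint 7.5×15) is included at this height (area 112.50 mm²); the cube at (10.5, -4) does not reach this height (z outside [5, 26]); Merging all regions: the regions partially overlap — summed areas 400.00 mm² minus the doubly-counted overlap 40.25 mm² gives 359.75 mm² — area = 359.75 mm². So its area = 359.75 mm². Layer 31 is larger (632.25 vs 359.75 mm²).

layer 31 (z = 6.2 mm)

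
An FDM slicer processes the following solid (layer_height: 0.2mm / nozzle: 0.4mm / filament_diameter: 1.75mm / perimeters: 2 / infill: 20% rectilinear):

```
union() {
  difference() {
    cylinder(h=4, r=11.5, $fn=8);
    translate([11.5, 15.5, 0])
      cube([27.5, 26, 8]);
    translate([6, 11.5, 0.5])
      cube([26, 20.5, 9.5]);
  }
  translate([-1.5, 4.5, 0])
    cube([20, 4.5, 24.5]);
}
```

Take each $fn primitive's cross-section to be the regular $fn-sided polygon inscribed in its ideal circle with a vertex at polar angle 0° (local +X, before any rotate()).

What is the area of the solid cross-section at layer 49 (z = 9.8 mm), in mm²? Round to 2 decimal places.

90.00 mm²

At z = 9.8 mm: the cylinder is absent (z outside [0, 4]); the cube at (11.5, 15.5) does not reach this height (z outside [0, 8]); the cube at (6, 11.5) is present — its section is the full 26×20.5 rectangle (area 533.00 mm²); After the difference (first − rest): the first operand is absent here, so nothing remains; the cube at (-1.5, 4.5) (footprint 20×4.5) is included at this height (area 90.00 mm²); Merging all regions: only the 20×4.5 cube at (-1.5, 4.5) is present, so the union is just that shape — area = 90.00 mm². Overall, the cross-section is a single solid region. Net area = 90.00 mm².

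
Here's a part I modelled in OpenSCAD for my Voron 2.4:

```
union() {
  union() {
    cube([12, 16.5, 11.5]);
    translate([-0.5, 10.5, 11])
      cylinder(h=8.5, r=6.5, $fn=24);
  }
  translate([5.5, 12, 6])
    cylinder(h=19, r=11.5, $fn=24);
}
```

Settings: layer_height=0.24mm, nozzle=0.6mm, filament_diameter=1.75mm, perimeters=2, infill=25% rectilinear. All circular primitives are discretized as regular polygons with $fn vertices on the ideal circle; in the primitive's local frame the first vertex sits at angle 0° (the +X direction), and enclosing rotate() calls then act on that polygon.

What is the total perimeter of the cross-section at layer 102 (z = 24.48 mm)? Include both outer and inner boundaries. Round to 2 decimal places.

At z = 24.48 mm: the cube is not intersected at this z (z outside [0, 11.5]); the cylinder at (-0.5, 10.5) is not intersected at this z (z outside [11, 19.5]); Combining (union): nothing is present at this height; the r=11.5 cylinder at (5.5, 12) gives a regular 24-gon of circumradius 11.5 (constant along its height) (perimeter = 2·24·11.500·sin(180°/24) = 72.05 mm); Combining (union): only the r=11.5 cylinder at (5.5, 12) is present, so the union is just that shape — boundary = 72.05 mm. Overall, the cross-section is a single solid region. Total boundary length (outer) = 72.05 mm.

72.05 mm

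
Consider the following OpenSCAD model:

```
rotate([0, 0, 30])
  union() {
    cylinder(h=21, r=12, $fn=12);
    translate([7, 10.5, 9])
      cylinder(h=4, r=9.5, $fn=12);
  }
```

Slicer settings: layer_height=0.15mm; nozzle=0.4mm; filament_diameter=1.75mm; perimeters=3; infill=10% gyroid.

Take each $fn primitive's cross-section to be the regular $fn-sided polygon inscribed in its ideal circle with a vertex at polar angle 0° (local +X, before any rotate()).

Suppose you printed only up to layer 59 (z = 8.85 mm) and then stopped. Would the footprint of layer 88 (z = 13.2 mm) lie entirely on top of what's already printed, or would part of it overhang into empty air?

Compare the two slices. At z = 8.85: the cylinder: section is a regular 12-gon, circumradius r=12 (area = (12/2)·12.000²·sin(360°/12) = 432.00 mm²); the cylinder at (7, 10.5) is not intersected at this z (z outside [9, 13]); Combining (union): only the r=12 cylinder is present, so the union is just that shape — area = 432.00 mm²; (whole slice rotated 30° about Z — lengths, areas and connectivity unchanged). At z = 13.2: the r=12 cylinder contributes a regular 12-gon of circumradius 12 (area = (12/2)·12.000²·sin(360°/12) = 432.00 mm²); the cylinder at (7, 10.5) is not intersected at this z (z outside [9, 13]); Taking the union: only the r=12 cylinder is present, so the union is just that shape — area = 432.00 mm²; (rotated 30° about Z; rotation is an isometry so areas/perimeters/island counts are preserved). Checking containment: the cross-section at z = 13.2 is a subset of the cross-section at z = 8.85.

entirely on top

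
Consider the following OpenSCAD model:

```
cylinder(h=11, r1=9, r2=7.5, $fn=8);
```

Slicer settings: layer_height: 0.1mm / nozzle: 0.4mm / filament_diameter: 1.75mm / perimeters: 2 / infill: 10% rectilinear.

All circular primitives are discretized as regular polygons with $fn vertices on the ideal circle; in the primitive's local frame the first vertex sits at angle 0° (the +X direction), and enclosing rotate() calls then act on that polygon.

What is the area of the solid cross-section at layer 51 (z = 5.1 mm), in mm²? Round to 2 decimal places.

At z = 5.1 mm: the cone (r1=9→r2=7.5) has section circumradius 8.305 here — a regular 8-gon (area = (8/2)·8.305²·sin(360°/8) = 195.06 mm²). Overall, the cross-section is a single solid region. Net area = 195.06 mm².

195.06 mm²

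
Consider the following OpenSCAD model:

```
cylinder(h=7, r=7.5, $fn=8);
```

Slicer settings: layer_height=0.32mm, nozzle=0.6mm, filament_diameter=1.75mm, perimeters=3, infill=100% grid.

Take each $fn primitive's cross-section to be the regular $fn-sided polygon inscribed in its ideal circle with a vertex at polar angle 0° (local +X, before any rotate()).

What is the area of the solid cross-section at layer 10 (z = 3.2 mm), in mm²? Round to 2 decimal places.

At z = 3.2 mm: the r=7.5 cylinder gives a regular 8-gon of circumradius 7.5 (constant along its height) (area = (8/2)·7.500²·sin(360°/8) = 159.10 mm²). Overall, the cross-section is a single solid region. Net area = 159.10 mm².

159.10 mm²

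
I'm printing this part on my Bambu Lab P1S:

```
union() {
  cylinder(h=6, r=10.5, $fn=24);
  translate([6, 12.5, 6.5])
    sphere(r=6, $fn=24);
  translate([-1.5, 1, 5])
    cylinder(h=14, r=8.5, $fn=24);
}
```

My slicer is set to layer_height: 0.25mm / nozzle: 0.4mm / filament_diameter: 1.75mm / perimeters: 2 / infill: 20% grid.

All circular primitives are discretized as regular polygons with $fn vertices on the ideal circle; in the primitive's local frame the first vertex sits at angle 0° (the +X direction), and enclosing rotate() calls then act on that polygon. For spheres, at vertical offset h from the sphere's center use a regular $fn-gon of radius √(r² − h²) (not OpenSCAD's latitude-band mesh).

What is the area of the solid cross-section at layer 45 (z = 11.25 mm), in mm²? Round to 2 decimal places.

At z = 11.25 mm: the cylinder is not intersected at this z (z outside [0, 6]); the r=6 sphere at (6, 12.5) contributes a regular 24-gon of circumradius √(6²−4.75²) = 3.666 (area = (24/2)·3.666²·sin(360°/24) = 41.73 mm²); the r=8.5 cylinder at (-1.5, 1) contributes a regular 24-gon of circumradius 8.5 (area = (24/2)·8.500²·sin(360°/24) = 224.40 mm²); Taking the union: the 2 present regions are separate (no shared area or edge), so areas and boundary lengths simply add and each stays a separate island — area = 266.13 mm². Overall, the cross-section has 2 separate islands. Net area = 266.13 mm².

266.13 mm²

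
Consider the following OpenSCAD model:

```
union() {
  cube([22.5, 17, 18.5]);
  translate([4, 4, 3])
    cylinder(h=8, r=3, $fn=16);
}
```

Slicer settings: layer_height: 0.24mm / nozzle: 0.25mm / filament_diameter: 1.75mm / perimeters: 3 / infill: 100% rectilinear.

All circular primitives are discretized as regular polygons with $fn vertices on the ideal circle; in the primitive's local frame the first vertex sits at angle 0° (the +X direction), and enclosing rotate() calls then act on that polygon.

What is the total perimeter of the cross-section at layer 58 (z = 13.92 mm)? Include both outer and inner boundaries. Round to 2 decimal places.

79.00 mm

At z = 13.92 mm: the 22.5×17 cube contributes its full rectangle (perimeter 79.00 mm); the cylinder at (4, 4) does not reach this height (z outside [3, 11]); Taking the union: only the 22.5×17 cube is present, so the union is just that shape — boundary = 79.00 mm. Overall, the cross-section is a single solid region. Total boundary length (outer) = 79.00 mm.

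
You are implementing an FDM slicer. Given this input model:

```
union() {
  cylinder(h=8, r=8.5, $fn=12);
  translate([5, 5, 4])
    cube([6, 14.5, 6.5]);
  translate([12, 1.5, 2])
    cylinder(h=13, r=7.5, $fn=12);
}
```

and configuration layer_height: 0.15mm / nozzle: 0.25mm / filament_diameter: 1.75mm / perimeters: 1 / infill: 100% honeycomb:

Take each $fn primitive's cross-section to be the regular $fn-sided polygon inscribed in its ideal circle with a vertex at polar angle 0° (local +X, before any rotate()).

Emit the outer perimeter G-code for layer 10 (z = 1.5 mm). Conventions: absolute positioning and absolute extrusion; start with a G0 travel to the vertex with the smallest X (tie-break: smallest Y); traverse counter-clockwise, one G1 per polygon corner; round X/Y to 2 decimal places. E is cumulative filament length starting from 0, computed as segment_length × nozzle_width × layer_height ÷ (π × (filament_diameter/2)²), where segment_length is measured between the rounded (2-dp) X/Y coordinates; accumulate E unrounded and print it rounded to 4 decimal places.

G0 X-8.50 Y0.00 Z1.50
G1 X-7.36 Y-4.25 E0.0686
G1 X-4.25 Y-7.36 E0.1372
G1 X0.00 Y-8.50 E0.2058
G1 X4.25 Y-7.36 E0.2744
G1 X7.36 Y-4.25 E0.3430
G1 X8.50 Y0.00 E0.4116
G1 X7.36 Y4.25 E0.4802
G1 X4.25 Y7.36 E0.5487
G1 X0.00 Y8.50 E0.6173
G1 X-4.25 Y7.36 E0.6859
G1 X-7.36 Y4.25 E0.7545
G1 X-8.50 Y0.00 E0.8231

At z = 1.5 mm: the cylinder: section is a regular 12-gon, circumradius r=8.5; the cube at (5, 5) is not intersected at this z (z outside [4, 10.5]); the cylinder at (12, 1.5) does not reach this height (z outside [2, 15]); Taking the union: only the r=8.5 cylinder is present, so the union is just that shape — 1 connected region. The outline is a single polygon with 12 vertices. Extrusion per mm of travel: 0.25 × 0.15 / (π × 0.875²) = 0.015591. Accumulating E over each segment gives final E = 0.8231.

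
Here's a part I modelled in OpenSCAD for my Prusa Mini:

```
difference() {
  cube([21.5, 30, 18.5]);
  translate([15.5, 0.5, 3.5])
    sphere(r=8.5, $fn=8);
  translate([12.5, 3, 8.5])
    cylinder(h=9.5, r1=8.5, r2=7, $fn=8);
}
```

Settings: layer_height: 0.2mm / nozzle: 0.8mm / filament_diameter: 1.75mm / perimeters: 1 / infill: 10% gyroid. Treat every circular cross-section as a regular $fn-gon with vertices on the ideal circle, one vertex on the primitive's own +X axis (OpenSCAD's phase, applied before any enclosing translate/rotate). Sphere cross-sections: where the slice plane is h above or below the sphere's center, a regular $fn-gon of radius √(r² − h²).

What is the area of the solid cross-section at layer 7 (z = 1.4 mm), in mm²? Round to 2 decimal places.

At z = 1.4 mm: the cube is present — its section is the full 21.5×30 rectangle (area 645.00 mm²); the r=8.5 sphere at (15.5, 0.5) contributes a regular 8-gon of circumradius √(8.5²−2.1²) = 8.237 (area = (8/2)·8.237²·sin(360°/8) = 191.88 mm²); the cone at (12.5, 3) is absent (z outside [8.5, 18]); Subtracting the remaining from the first: starting from the 21.5×30 cube (645.00 mm²), the r=8.5 sphere at (15.5, 0.5) partially overlaps it — only the 96.97 mm² overlap (of its 191.88 mm²) is removed, clipping the outline — area = 548.03 mm². Overall, the cross-section is a single solid region. Net area = 548.03 mm².

548.03 mm²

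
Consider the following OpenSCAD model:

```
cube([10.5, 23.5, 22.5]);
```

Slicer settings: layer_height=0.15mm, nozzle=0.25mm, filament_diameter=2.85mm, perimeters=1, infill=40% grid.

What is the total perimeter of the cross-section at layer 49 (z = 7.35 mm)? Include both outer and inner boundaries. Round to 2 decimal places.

At z = 7.35 mm: the cube (footprint 10.5×23.5) is included at this height (perimeter 68.00 mm). Overall, the cross-section is a single solid region. Total boundary length (outer) = 68.00 mm.

68.00 mm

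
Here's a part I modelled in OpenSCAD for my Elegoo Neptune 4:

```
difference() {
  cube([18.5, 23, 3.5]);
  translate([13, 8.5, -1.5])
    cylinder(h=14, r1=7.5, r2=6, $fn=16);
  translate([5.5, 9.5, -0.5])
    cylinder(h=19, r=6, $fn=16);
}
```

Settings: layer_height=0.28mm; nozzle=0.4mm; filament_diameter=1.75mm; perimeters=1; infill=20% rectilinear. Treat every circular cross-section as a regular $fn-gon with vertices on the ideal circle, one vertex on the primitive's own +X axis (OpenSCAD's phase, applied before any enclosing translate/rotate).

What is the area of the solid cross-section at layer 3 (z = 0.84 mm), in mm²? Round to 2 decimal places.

206.86 mm²

At z = 0.84 mm: the cube (footprint 18.5×23) is included at this height (area 425.50 mm²); the cone at (13, 8.5): at t=0.167 of its height the radius interpolates to r₁+(r₂−r₁)t = 7.249, giving a regular 16-gon of that circumradius (area = (16/2)·7.249²·sin(360°/16) = 160.89 mm²); the r=6 cylinder at (5.5, 9.5) contributes a regular 16-gon of circumradius 6 (area = (16/2)·6.000²·sin(360°/16) = 110.21 mm²); Subtracting the remaining from the first: starting from the 18.5×23 cube (425.50 mm²), the cone at (13, 8.5) partially overlaps it — only the 150.57 mm² overlap (of its 160.89 mm²) is removed, clipping the outline; the r=6 cylinder at (5.5, 9.5) partially overlaps it — only the 68.08 mm² overlap (of its 110.21 mm²) is removed, clipping the outline — area = 206.86 mm². Overall, the cross-section has 2 separate islands. Net area = 206.86 mm².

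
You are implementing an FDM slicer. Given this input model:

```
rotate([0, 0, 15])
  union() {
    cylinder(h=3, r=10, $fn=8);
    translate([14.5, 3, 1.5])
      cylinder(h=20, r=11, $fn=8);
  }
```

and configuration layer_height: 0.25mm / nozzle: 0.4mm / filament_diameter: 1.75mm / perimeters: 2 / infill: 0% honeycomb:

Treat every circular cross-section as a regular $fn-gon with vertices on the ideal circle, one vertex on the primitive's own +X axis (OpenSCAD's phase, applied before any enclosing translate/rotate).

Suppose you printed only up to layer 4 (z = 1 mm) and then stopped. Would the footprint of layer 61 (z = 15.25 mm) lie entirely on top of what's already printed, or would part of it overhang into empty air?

part overhangs

Compare the two slices. At z = 1: the r=10 cylinder contributes a regular 8-gon of circumradius 10 (area = (8/2)·10.000²·sin(360°/8) = 282.84 mm²); the cylinder at (14.5, 3) is not intersected at this z (z outside [1.5, 21.5]); Combining (union): only the r=10 cylinder is present, so the union is just that shape — area = 282.84 mm²; (whole slice rotated 15° about Z — lengths, areas and connectivity unchanged). At z = 15.25: the cylinder is not intersected at this z (z outside [0, 3]); the r=11 cylinder at (14.5, 3) contributes a regular 8-gon of circumradius 11 (area = (8/2)·11.000²·sin(360°/8) = 342.24 mm²); Taking the union: only the r=11 cylinder at (14.5, 3) is present, so the union is just that shape — area = 342.24 mm²; (whole slice rotated 15° about Z — lengths, areas and connectivity unchanged). Checking containment: at z = 15.25 the cross-section extends beyond the z = 1 cross-section by about 295.34 mm².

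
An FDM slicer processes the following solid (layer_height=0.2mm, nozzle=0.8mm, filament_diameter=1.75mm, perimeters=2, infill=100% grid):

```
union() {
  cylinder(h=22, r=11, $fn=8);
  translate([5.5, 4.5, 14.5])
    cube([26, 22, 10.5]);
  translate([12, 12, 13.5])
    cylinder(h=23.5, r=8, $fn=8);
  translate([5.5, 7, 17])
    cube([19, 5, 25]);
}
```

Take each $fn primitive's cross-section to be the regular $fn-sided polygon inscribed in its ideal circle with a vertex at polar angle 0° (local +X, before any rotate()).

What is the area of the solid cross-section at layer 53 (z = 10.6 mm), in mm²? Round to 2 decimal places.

At z = 10.6 mm: the r=11 cylinder contributes a regular 8-gon of circumradius 11 (area = (8/2)·11.000²·sin(360°/8) = 342.24 mm²); the cube at (5.5, 4.5) is absent (z outside [14.5, 25]); the cylinder at (12, 12) is absent (z outside [13.5, 37]); the cube at (5.5, 7) is absent (z outside [17, 42]); Combining (union): only the r=11 cylinder is present, so the union is just that shape — area = 342.24 mm². Overall, the cross-section is a single solid region. Net area = 342.24 mm².

342.24 mm²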